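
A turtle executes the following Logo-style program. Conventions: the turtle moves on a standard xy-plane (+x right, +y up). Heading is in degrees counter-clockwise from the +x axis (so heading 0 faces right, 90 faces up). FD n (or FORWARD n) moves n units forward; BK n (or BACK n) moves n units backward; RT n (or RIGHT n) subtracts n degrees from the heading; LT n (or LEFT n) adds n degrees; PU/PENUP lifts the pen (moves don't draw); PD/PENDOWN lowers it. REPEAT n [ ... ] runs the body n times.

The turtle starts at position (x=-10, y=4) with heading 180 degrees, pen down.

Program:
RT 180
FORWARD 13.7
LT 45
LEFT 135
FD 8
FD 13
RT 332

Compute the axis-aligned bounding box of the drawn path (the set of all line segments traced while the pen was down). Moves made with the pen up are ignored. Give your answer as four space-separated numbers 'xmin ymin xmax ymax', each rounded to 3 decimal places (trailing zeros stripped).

Executing turtle program step by step:
Start: pos=(-10,4), heading=180, pen down
RT 180: heading 180 -> 0
FD 13.7: (-10,4) -> (3.7,4) [heading=0, draw]
LT 45: heading 0 -> 45
LT 135: heading 45 -> 180
FD 8: (3.7,4) -> (-4.3,4) [heading=180, draw]
FD 13: (-4.3,4) -> (-17.3,4) [heading=180, draw]
RT 332: heading 180 -> 208
Final: pos=(-17.3,4), heading=208, 3 segment(s) drawn

Segment endpoints: x in {-17.3, -10, -4.3, 3.7}, y in {4, 4, 4}
xmin=-17.3, ymin=4, xmax=3.7, ymax=4

Answer: -17.3 4 3.7 4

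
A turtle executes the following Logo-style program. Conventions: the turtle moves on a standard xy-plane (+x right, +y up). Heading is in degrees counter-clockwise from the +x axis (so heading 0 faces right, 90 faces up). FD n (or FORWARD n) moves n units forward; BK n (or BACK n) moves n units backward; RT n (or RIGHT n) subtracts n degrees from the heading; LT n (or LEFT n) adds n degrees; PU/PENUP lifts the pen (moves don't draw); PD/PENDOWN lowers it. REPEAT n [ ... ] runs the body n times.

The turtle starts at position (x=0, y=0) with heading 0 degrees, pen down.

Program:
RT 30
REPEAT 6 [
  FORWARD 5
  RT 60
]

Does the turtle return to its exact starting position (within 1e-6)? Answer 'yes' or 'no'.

Executing turtle program step by step:
Start: pos=(0,0), heading=0, pen down
RT 30: heading 0 -> 330
REPEAT 6 [
  -- iteration 1/6 --
  FD 5: (0,0) -> (4.33,-2.5) [heading=330, draw]
  RT 60: heading 330 -> 270
  -- iteration 2/6 --
  FD 5: (4.33,-2.5) -> (4.33,-7.5) [heading=270, draw]
  RT 60: heading 270 -> 210
  -- iteration 3/6 --
  FD 5: (4.33,-7.5) -> (0,-10) [heading=210, draw]
  RT 60: heading 210 -> 150
  -- iteration 4/6 --
  FD 5: (0,-10) -> (-4.33,-7.5) [heading=150, draw]
  RT 60: heading 150 -> 90
  -- iteration 5/6 --
  FD 5: (-4.33,-7.5) -> (-4.33,-2.5) [heading=90, draw]
  RT 60: heading 90 -> 30
  -- iteration 6/6 --
  FD 5: (-4.33,-2.5) -> (0,0) [heading=30, draw]
  RT 60: heading 30 -> 330
]
Final: pos=(0,0), heading=330, 6 segment(s) drawn

Start position: (0, 0)
Final position: (0, 0)
Distance = 0; < 1e-6 -> CLOSED

Answer: yes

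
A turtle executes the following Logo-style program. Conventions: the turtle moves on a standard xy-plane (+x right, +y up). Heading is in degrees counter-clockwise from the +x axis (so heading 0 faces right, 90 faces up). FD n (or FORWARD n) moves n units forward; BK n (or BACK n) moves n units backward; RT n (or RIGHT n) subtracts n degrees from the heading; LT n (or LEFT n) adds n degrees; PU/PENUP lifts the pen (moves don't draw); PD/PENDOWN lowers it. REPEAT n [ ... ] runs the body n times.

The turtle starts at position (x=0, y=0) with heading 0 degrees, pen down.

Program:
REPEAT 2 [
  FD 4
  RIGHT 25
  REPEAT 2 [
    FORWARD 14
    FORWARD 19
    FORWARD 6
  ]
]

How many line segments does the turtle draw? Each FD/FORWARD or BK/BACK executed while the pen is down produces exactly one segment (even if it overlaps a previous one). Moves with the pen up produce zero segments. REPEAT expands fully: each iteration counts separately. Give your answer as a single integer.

Answer: 14

Derivation:
Executing turtle program step by step:
Start: pos=(0,0), heading=0, pen down
REPEAT 2 [
  -- iteration 1/2 --
  FD 4: (0,0) -> (4,0) [heading=0, draw]
  RT 25: heading 0 -> 335
  REPEAT 2 [
    -- iteration 1/2 --
    FD 14: (4,0) -> (16.688,-5.917) [heading=335, draw]
    FD 19: (16.688,-5.917) -> (33.908,-13.946) [heading=335, draw]
    FD 6: (33.908,-13.946) -> (39.346,-16.482) [heading=335, draw]
    -- iteration 2/2 --
    FD 14: (39.346,-16.482) -> (52.034,-22.399) [heading=335, draw]
    FD 19: (52.034,-22.399) -> (69.254,-30.429) [heading=335, draw]
    FD 6: (69.254,-30.429) -> (74.692,-32.964) [heading=335, draw]
  ]
  -- iteration 2/2 --
  FD 4: (74.692,-32.964) -> (78.317,-34.655) [heading=335, draw]
  RT 25: heading 335 -> 310
  REPEAT 2 [
    -- iteration 1/2 --
    FD 14: (78.317,-34.655) -> (87.316,-45.379) [heading=310, draw]
    FD 19: (87.316,-45.379) -> (99.529,-59.934) [heading=310, draw]
    FD 6: (99.529,-59.934) -> (103.386,-64.53) [heading=310, draw]
    -- iteration 2/2 --
    FD 14: (103.386,-64.53) -> (112.385,-75.255) [heading=310, draw]
    FD 19: (112.385,-75.255) -> (124.598,-89.81) [heading=310, draw]
    FD 6: (124.598,-89.81) -> (128.455,-94.406) [heading=310, draw]
  ]
]
Final: pos=(128.455,-94.406), heading=310, 14 segment(s) drawn
Segments drawn: 14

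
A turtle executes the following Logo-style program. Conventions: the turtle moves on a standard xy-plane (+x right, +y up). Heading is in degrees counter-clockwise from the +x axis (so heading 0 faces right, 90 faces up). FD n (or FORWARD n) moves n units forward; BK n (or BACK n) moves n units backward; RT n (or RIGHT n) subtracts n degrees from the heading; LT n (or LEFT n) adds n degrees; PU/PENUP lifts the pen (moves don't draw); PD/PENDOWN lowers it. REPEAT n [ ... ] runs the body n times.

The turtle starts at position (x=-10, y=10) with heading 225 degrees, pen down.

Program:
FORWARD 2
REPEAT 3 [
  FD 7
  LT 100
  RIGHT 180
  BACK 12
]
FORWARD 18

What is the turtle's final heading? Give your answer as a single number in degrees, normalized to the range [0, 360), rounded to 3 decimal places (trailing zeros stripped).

Executing turtle program step by step:
Start: pos=(-10,10), heading=225, pen down
FD 2: (-10,10) -> (-11.414,8.586) [heading=225, draw]
REPEAT 3 [
  -- iteration 1/3 --
  FD 7: (-11.414,8.586) -> (-16.364,3.636) [heading=225, draw]
  LT 100: heading 225 -> 325
  RT 180: heading 325 -> 145
  BK 12: (-16.364,3.636) -> (-6.534,-3.247) [heading=145, draw]
  -- iteration 2/3 --
  FD 7: (-6.534,-3.247) -> (-12.268,0.768) [heading=145, draw]
  LT 100: heading 145 -> 245
  RT 180: heading 245 -> 65
  BK 12: (-12.268,0.768) -> (-17.34,-10.108) [heading=65, draw]
  -- iteration 3/3 --
  FD 7: (-17.34,-10.108) -> (-14.381,-3.763) [heading=65, draw]
  LT 100: heading 65 -> 165
  RT 180: heading 165 -> 345
  BK 12: (-14.381,-3.763) -> (-25.972,-0.658) [heading=345, draw]
]
FD 18: (-25.972,-0.658) -> (-8.586,-5.316) [heading=345, draw]
Final: pos=(-8.586,-5.316), heading=345, 8 segment(s) drawn

Answer: 345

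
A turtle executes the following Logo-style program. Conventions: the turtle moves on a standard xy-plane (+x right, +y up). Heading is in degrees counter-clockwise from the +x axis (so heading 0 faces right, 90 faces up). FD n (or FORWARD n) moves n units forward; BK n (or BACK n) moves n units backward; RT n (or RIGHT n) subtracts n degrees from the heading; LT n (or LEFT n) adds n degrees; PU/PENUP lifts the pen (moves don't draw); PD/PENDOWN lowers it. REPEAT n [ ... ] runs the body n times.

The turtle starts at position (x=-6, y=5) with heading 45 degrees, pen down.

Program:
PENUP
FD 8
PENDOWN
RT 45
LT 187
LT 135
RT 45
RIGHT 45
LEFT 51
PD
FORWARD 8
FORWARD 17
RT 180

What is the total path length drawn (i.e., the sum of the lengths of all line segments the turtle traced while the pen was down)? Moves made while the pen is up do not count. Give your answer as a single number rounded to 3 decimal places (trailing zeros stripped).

Executing turtle program step by step:
Start: pos=(-6,5), heading=45, pen down
PU: pen up
FD 8: (-6,5) -> (-0.343,10.657) [heading=45, move]
PD: pen down
RT 45: heading 45 -> 0
LT 187: heading 0 -> 187
LT 135: heading 187 -> 322
RT 45: heading 322 -> 277
RT 45: heading 277 -> 232
LT 51: heading 232 -> 283
PD: pen down
FD 8: (-0.343,10.657) -> (1.456,2.862) [heading=283, draw]
FD 17: (1.456,2.862) -> (5.281,-13.702) [heading=283, draw]
RT 180: heading 283 -> 103
Final: pos=(5.281,-13.702), heading=103, 2 segment(s) drawn

Segment lengths:
  seg 1: (-0.343,10.657) -> (1.456,2.862), length = 8
  seg 2: (1.456,2.862) -> (5.281,-13.702), length = 17
Total = 25

Answer: 25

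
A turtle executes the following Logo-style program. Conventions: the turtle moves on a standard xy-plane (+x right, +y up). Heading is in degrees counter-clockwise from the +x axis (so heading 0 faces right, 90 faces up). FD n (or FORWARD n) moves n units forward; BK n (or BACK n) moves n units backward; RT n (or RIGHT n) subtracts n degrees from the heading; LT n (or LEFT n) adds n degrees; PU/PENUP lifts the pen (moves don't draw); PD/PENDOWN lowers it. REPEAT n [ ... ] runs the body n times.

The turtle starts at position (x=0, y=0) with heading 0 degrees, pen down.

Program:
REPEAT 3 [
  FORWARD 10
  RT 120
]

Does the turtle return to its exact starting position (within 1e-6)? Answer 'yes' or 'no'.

Executing turtle program step by step:
Start: pos=(0,0), heading=0, pen down
REPEAT 3 [
  -- iteration 1/3 --
  FD 10: (0,0) -> (10,0) [heading=0, draw]
  RT 120: heading 0 -> 240
  -- iteration 2/3 --
  FD 10: (10,0) -> (5,-8.66) [heading=240, draw]
  RT 120: heading 240 -> 120
  -- iteration 3/3 --
  FD 10: (5,-8.66) -> (0,0) [heading=120, draw]
  RT 120: heading 120 -> 0
]
Final: pos=(0,0), heading=0, 3 segment(s) drawn

Start position: (0, 0)
Final position: (0, 0)
Distance = 0; < 1e-6 -> CLOSED

Answer: yes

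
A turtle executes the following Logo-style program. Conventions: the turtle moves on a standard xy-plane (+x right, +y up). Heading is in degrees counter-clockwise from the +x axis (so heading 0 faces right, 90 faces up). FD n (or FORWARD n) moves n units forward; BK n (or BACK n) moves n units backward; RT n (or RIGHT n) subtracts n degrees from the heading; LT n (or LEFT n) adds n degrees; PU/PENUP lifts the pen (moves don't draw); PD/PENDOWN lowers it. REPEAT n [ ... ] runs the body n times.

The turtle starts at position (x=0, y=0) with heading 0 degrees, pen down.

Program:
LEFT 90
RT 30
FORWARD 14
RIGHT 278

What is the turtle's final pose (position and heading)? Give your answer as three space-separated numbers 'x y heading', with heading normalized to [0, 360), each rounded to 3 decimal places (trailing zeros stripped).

Executing turtle program step by step:
Start: pos=(0,0), heading=0, pen down
LT 90: heading 0 -> 90
RT 30: heading 90 -> 60
FD 14: (0,0) -> (7,12.124) [heading=60, draw]
RT 278: heading 60 -> 142
Final: pos=(7,12.124), heading=142, 1 segment(s) drawn

Answer: 7 12.124 142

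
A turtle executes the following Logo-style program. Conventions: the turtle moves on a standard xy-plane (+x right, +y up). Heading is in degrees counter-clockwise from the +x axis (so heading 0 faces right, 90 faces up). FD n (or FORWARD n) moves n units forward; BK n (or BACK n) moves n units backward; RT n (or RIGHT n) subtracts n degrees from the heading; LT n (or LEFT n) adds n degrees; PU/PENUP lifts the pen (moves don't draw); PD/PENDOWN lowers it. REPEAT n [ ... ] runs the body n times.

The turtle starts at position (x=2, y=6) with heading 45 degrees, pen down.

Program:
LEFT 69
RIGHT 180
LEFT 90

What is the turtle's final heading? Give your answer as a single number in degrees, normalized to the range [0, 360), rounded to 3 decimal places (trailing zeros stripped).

Answer: 24

Derivation:
Executing turtle program step by step:
Start: pos=(2,6), heading=45, pen down
LT 69: heading 45 -> 114
RT 180: heading 114 -> 294
LT 90: heading 294 -> 24
Final: pos=(2,6), heading=24, 0 segment(s) drawn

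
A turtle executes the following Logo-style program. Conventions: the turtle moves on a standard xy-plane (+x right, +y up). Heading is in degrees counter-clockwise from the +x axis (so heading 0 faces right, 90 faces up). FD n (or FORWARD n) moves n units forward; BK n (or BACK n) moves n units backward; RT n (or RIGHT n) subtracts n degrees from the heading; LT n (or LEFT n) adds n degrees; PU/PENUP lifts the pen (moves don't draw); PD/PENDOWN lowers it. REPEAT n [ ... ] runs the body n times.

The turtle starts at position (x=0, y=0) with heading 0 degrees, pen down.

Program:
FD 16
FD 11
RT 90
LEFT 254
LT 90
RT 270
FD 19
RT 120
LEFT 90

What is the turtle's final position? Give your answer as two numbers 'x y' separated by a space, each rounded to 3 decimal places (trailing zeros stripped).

Executing turtle program step by step:
Start: pos=(0,0), heading=0, pen down
FD 16: (0,0) -> (16,0) [heading=0, draw]
FD 11: (16,0) -> (27,0) [heading=0, draw]
RT 90: heading 0 -> 270
LT 254: heading 270 -> 164
LT 90: heading 164 -> 254
RT 270: heading 254 -> 344
FD 19: (27,0) -> (45.264,-5.237) [heading=344, draw]
RT 120: heading 344 -> 224
LT 90: heading 224 -> 314
Final: pos=(45.264,-5.237), heading=314, 3 segment(s) drawn

Answer: 45.264 -5.237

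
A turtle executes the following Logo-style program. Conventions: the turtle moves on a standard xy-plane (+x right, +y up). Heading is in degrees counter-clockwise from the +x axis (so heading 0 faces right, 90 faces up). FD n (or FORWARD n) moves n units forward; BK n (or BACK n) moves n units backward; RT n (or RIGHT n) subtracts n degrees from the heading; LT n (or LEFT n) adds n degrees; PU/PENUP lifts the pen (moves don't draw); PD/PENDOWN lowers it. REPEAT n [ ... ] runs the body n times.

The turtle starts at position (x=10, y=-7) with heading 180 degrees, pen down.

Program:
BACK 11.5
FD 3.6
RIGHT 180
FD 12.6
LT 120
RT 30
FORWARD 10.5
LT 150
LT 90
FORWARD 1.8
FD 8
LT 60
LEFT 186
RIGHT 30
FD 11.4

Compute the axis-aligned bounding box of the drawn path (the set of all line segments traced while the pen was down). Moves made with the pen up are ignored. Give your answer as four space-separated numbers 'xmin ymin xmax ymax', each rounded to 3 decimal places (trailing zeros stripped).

Executing turtle program step by step:
Start: pos=(10,-7), heading=180, pen down
BK 11.5: (10,-7) -> (21.5,-7) [heading=180, draw]
FD 3.6: (21.5,-7) -> (17.9,-7) [heading=180, draw]
RT 180: heading 180 -> 0
FD 12.6: (17.9,-7) -> (30.5,-7) [heading=0, draw]
LT 120: heading 0 -> 120
RT 30: heading 120 -> 90
FD 10.5: (30.5,-7) -> (30.5,3.5) [heading=90, draw]
LT 150: heading 90 -> 240
LT 90: heading 240 -> 330
FD 1.8: (30.5,3.5) -> (32.059,2.6) [heading=330, draw]
FD 8: (32.059,2.6) -> (38.987,-1.4) [heading=330, draw]
LT 60: heading 330 -> 30
LT 186: heading 30 -> 216
RT 30: heading 216 -> 186
FD 11.4: (38.987,-1.4) -> (27.649,-2.592) [heading=186, draw]
Final: pos=(27.649,-2.592), heading=186, 7 segment(s) drawn

Segment endpoints: x in {10, 17.9, 21.5, 27.649, 30.5, 32.059, 38.987}, y in {-7, -7, -2.592, -1.4, 2.6, 3.5}
xmin=10, ymin=-7, xmax=38.987, ymax=3.5

Answer: 10 -7 38.987 3.5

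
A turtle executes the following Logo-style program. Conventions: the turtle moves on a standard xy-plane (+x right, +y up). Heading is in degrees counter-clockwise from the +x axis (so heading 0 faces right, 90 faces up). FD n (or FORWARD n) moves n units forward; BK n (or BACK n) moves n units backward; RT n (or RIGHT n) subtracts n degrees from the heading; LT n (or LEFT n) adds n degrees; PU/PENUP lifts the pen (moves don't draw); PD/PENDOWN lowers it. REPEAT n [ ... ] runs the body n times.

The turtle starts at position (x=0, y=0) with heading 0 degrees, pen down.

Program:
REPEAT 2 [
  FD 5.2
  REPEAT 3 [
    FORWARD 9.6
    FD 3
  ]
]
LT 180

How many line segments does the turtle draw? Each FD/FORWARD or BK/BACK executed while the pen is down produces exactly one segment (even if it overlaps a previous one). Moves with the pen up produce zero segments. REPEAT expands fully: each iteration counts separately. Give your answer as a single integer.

Executing turtle program step by step:
Start: pos=(0,0), heading=0, pen down
REPEAT 2 [
  -- iteration 1/2 --
  FD 5.2: (0,0) -> (5.2,0) [heading=0, draw]
  REPEAT 3 [
    -- iteration 1/3 --
    FD 9.6: (5.2,0) -> (14.8,0) [heading=0, draw]
    FD 3: (14.8,0) -> (17.8,0) [heading=0, draw]
    -- iteration 2/3 --
    FD 9.6: (17.8,0) -> (27.4,0) [heading=0, draw]
    FD 3: (27.4,0) -> (30.4,0) [heading=0, draw]
    -- iteration 3/3 --
    FD 9.6: (30.4,0) -> (40,0) [heading=0, draw]
    FD 3: (40,0) -> (43,0) [heading=0, draw]
  ]
  -- iteration 2/2 --
  FD 5.2: (43,0) -> (48.2,0) [heading=0, draw]
  REPEAT 3 [
    -- iteration 1/3 --
    FD 9.6: (48.2,0) -> (57.8,0) [heading=0, draw]
    FD 3: (57.8,0) -> (60.8,0) [heading=0, draw]
    -- iteration 2/3 --
    FD 9.6: (60.8,0) -> (70.4,0) [heading=0, draw]
    FD 3: (70.4,0) -> (73.4,0) [heading=0, draw]
    -- iteration 3/3 --
    FD 9.6: (73.4,0) -> (83,0) [heading=0, draw]
    FD 3: (83,0) -> (86,0) [heading=0, draw]
  ]
]
LT 180: heading 0 -> 180
Final: pos=(86,0), heading=180, 14 segment(s) drawn
Segments drawn: 14

Answer: 14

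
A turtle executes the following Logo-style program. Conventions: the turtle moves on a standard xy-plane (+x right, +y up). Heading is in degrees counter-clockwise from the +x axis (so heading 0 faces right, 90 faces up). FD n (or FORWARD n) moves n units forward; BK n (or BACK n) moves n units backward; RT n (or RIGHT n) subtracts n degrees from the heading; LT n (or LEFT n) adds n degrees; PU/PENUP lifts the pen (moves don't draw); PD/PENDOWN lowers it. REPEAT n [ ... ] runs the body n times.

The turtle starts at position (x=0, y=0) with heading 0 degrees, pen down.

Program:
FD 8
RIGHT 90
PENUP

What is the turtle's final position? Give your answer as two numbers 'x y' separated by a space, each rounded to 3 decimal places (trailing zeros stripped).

Answer: 8 0

Derivation:
Executing turtle program step by step:
Start: pos=(0,0), heading=0, pen down
FD 8: (0,0) -> (8,0) [heading=0, draw]
RT 90: heading 0 -> 270
PU: pen up
Final: pos=(8,0), heading=270, 1 segment(s) drawn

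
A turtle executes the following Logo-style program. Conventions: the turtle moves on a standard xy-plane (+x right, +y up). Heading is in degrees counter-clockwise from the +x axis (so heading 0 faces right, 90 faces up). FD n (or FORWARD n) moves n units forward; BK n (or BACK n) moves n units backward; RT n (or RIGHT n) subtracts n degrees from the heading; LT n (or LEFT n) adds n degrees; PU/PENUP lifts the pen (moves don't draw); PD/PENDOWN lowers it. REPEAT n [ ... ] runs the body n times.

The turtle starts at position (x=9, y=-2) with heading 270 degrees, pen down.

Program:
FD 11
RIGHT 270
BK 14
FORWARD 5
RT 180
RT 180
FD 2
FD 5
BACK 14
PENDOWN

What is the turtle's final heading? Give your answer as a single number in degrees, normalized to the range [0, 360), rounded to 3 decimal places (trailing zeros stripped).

Executing turtle program step by step:
Start: pos=(9,-2), heading=270, pen down
FD 11: (9,-2) -> (9,-13) [heading=270, draw]
RT 270: heading 270 -> 0
BK 14: (9,-13) -> (-5,-13) [heading=0, draw]
FD 5: (-5,-13) -> (0,-13) [heading=0, draw]
RT 180: heading 0 -> 180
RT 180: heading 180 -> 0
FD 2: (0,-13) -> (2,-13) [heading=0, draw]
FD 5: (2,-13) -> (7,-13) [heading=0, draw]
BK 14: (7,-13) -> (-7,-13) [heading=0, draw]
PD: pen down
Final: pos=(-7,-13), heading=0, 6 segment(s) drawn

Answer: 0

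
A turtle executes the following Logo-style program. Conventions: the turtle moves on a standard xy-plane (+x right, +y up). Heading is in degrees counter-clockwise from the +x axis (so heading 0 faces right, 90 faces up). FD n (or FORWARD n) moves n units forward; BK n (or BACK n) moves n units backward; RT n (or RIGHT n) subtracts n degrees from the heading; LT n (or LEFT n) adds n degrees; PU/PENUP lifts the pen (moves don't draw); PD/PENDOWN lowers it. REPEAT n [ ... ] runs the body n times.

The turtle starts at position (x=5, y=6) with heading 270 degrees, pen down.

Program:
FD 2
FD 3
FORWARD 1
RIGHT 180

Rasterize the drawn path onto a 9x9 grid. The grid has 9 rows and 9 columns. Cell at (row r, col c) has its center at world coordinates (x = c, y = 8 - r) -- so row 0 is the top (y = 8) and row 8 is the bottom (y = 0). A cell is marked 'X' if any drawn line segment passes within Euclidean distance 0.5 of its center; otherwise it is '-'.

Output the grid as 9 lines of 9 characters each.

Answer: ---------
---------
-----X---
-----X---
-----X---
-----X---
-----X---
-----X---
-----X---

Derivation:
Segment 0: (5,6) -> (5,4)
Segment 1: (5,4) -> (5,1)
Segment 2: (5,1) -> (5,0)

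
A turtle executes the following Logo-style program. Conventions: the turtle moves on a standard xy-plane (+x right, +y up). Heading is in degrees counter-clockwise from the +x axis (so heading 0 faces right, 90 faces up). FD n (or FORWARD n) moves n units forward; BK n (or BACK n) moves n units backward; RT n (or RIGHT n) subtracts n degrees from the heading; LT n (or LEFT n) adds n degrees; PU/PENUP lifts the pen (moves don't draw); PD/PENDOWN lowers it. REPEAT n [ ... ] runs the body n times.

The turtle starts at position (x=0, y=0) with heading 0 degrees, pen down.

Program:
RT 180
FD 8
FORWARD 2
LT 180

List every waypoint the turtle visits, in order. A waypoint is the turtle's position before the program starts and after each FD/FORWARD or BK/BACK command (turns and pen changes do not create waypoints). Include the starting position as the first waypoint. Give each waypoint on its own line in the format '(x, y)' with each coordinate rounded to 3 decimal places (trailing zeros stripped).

Executing turtle program step by step:
Start: pos=(0,0), heading=0, pen down
RT 180: heading 0 -> 180
FD 8: (0,0) -> (-8,0) [heading=180, draw]
FD 2: (-8,0) -> (-10,0) [heading=180, draw]
LT 180: heading 180 -> 0
Final: pos=(-10,0), heading=0, 2 segment(s) drawn
Waypoints (3 total):
(0, 0)
(-8, 0)
(-10, 0)

Answer: (0, 0)
(-8, 0)
(-10, 0)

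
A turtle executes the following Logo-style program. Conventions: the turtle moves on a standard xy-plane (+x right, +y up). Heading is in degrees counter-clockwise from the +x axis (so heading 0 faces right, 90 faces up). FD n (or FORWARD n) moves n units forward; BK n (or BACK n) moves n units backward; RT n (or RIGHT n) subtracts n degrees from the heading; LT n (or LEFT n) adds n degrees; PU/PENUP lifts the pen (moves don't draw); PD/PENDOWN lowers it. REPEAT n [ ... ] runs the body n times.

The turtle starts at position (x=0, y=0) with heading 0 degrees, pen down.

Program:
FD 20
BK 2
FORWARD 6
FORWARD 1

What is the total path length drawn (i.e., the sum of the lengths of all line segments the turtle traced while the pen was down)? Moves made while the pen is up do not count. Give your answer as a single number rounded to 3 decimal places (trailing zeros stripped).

Answer: 29

Derivation:
Executing turtle program step by step:
Start: pos=(0,0), heading=0, pen down
FD 20: (0,0) -> (20,0) [heading=0, draw]
BK 2: (20,0) -> (18,0) [heading=0, draw]
FD 6: (18,0) -> (24,0) [heading=0, draw]
FD 1: (24,0) -> (25,0) [heading=0, draw]
Final: pos=(25,0), heading=0, 4 segment(s) drawn

Segment lengths:
  seg 1: (0,0) -> (20,0), length = 20
  seg 2: (20,0) -> (18,0), length = 2
  seg 3: (18,0) -> (24,0), length = 6
  seg 4: (24,0) -> (25,0), length = 1
Total = 29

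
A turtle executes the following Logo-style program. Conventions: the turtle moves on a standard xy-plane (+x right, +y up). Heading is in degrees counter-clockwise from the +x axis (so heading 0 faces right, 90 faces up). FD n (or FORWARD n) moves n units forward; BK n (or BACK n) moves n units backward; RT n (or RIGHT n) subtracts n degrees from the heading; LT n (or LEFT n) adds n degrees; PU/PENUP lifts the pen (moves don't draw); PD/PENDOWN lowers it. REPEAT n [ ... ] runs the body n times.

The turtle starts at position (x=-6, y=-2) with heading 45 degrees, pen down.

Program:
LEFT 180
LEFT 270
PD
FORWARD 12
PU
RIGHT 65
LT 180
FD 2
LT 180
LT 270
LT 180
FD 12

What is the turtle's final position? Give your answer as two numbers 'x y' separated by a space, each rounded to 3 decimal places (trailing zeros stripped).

Answer: -26.446 8.71

Derivation:
Executing turtle program step by step:
Start: pos=(-6,-2), heading=45, pen down
LT 180: heading 45 -> 225
LT 270: heading 225 -> 135
PD: pen down
FD 12: (-6,-2) -> (-14.485,6.485) [heading=135, draw]
PU: pen up
RT 65: heading 135 -> 70
LT 180: heading 70 -> 250
FD 2: (-14.485,6.485) -> (-15.169,4.606) [heading=250, move]
LT 180: heading 250 -> 70
LT 270: heading 70 -> 340
LT 180: heading 340 -> 160
FD 12: (-15.169,4.606) -> (-26.446,8.71) [heading=160, move]
Final: pos=(-26.446,8.71), heading=160, 1 segment(s) drawn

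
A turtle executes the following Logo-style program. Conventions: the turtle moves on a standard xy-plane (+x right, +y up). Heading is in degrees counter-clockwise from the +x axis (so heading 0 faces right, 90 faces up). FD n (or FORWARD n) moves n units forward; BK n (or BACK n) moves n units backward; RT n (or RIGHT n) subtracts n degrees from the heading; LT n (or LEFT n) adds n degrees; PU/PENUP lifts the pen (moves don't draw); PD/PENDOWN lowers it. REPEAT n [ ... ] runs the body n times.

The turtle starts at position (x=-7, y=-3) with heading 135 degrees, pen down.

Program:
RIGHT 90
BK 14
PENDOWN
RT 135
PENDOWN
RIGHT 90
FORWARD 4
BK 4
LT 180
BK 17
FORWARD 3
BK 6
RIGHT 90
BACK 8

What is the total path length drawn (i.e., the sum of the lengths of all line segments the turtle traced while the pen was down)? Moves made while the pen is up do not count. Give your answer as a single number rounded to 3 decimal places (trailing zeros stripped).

Answer: 56

Derivation:
Executing turtle program step by step:
Start: pos=(-7,-3), heading=135, pen down
RT 90: heading 135 -> 45
BK 14: (-7,-3) -> (-16.899,-12.899) [heading=45, draw]
PD: pen down
RT 135: heading 45 -> 270
PD: pen down
RT 90: heading 270 -> 180
FD 4: (-16.899,-12.899) -> (-20.899,-12.899) [heading=180, draw]
BK 4: (-20.899,-12.899) -> (-16.899,-12.899) [heading=180, draw]
LT 180: heading 180 -> 0
BK 17: (-16.899,-12.899) -> (-33.899,-12.899) [heading=0, draw]
FD 3: (-33.899,-12.899) -> (-30.899,-12.899) [heading=0, draw]
BK 6: (-30.899,-12.899) -> (-36.899,-12.899) [heading=0, draw]
RT 90: heading 0 -> 270
BK 8: (-36.899,-12.899) -> (-36.899,-4.899) [heading=270, draw]
Final: pos=(-36.899,-4.899), heading=270, 7 segment(s) drawn

Segment lengths:
  seg 1: (-7,-3) -> (-16.899,-12.899), length = 14
  seg 2: (-16.899,-12.899) -> (-20.899,-12.899), length = 4
  seg 3: (-20.899,-12.899) -> (-16.899,-12.899), length = 4
  seg 4: (-16.899,-12.899) -> (-33.899,-12.899), length = 17
  seg 5: (-33.899,-12.899) -> (-30.899,-12.899), length = 3
  seg 6: (-30.899,-12.899) -> (-36.899,-12.899), length = 6
  seg 7: (-36.899,-12.899) -> (-36.899,-4.899), length = 8
Total = 56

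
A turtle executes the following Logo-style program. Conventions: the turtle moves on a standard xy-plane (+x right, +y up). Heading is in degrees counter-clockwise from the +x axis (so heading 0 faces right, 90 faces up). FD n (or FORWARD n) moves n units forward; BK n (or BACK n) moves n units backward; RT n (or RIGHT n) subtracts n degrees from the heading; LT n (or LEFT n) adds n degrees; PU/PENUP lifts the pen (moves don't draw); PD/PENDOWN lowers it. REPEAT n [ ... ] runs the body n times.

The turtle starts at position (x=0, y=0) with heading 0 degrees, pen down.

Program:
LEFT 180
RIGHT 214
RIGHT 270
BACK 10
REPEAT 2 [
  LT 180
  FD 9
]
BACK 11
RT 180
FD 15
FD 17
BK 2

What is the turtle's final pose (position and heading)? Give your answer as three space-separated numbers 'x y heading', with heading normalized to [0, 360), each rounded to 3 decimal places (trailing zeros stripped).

Answer: -28.519 -42.281 236

Derivation:
Executing turtle program step by step:
Start: pos=(0,0), heading=0, pen down
LT 180: heading 0 -> 180
RT 214: heading 180 -> 326
RT 270: heading 326 -> 56
BK 10: (0,0) -> (-5.592,-8.29) [heading=56, draw]
REPEAT 2 [
  -- iteration 1/2 --
  LT 180: heading 56 -> 236
  FD 9: (-5.592,-8.29) -> (-10.625,-15.752) [heading=236, draw]
  -- iteration 2/2 --
  LT 180: heading 236 -> 56
  FD 9: (-10.625,-15.752) -> (-5.592,-8.29) [heading=56, draw]
]
BK 11: (-5.592,-8.29) -> (-11.743,-17.41) [heading=56, draw]
RT 180: heading 56 -> 236
FD 15: (-11.743,-17.41) -> (-20.131,-29.845) [heading=236, draw]
FD 17: (-20.131,-29.845) -> (-29.637,-43.939) [heading=236, draw]
BK 2: (-29.637,-43.939) -> (-28.519,-42.281) [heading=236, draw]
Final: pos=(-28.519,-42.281), heading=236, 7 segment(s) drawn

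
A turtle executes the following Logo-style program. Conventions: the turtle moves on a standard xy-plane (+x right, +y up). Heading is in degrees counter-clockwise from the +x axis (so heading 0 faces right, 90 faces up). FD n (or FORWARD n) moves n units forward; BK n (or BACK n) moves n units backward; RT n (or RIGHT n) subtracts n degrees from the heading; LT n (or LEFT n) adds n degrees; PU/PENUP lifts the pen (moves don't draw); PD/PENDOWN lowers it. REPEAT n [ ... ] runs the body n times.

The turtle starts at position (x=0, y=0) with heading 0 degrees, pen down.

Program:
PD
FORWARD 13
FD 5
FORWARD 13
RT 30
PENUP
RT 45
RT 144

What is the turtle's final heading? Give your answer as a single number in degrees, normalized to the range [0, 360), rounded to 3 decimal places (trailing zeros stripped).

Executing turtle program step by step:
Start: pos=(0,0), heading=0, pen down
PD: pen down
FD 13: (0,0) -> (13,0) [heading=0, draw]
FD 5: (13,0) -> (18,0) [heading=0, draw]
FD 13: (18,0) -> (31,0) [heading=0, draw]
RT 30: heading 0 -> 330
PU: pen up
RT 45: heading 330 -> 285
RT 144: heading 285 -> 141
Final: pos=(31,0), heading=141, 3 segment(s) drawn

Answer: 141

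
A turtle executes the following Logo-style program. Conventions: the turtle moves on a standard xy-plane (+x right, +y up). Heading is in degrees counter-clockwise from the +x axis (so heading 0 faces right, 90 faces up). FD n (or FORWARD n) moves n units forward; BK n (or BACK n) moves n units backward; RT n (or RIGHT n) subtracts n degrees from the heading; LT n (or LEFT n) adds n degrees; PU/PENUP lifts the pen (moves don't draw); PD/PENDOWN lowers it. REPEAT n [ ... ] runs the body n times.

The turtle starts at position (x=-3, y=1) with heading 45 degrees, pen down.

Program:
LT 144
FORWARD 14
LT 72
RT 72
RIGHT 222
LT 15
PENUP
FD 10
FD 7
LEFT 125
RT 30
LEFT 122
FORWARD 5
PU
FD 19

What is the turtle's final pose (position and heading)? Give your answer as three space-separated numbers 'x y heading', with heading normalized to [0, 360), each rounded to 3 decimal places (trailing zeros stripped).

Answer: -23.352 -14.257 199

Derivation:
Executing turtle program step by step:
Start: pos=(-3,1), heading=45, pen down
LT 144: heading 45 -> 189
FD 14: (-3,1) -> (-16.828,-1.19) [heading=189, draw]
LT 72: heading 189 -> 261
RT 72: heading 261 -> 189
RT 222: heading 189 -> 327
LT 15: heading 327 -> 342
PU: pen up
FD 10: (-16.828,-1.19) -> (-7.317,-4.28) [heading=342, move]
FD 7: (-7.317,-4.28) -> (-0.66,-6.443) [heading=342, move]
LT 125: heading 342 -> 107
RT 30: heading 107 -> 77
LT 122: heading 77 -> 199
FD 5: (-0.66,-6.443) -> (-5.387,-8.071) [heading=199, move]
PU: pen up
FD 19: (-5.387,-8.071) -> (-23.352,-14.257) [heading=199, move]
Final: pos=(-23.352,-14.257), heading=199, 1 segment(s) drawn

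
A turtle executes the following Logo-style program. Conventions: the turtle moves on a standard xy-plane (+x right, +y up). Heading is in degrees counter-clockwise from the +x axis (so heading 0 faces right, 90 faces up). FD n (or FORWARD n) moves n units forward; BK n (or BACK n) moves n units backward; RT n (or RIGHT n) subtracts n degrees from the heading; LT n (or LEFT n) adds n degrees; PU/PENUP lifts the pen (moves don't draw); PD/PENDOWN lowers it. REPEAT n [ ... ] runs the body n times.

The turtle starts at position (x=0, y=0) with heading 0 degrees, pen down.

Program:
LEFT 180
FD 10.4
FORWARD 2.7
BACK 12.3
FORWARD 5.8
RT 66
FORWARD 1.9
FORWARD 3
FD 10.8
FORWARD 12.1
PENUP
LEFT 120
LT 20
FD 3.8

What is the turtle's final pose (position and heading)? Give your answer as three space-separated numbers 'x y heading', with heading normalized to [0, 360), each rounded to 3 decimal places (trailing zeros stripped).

Executing turtle program step by step:
Start: pos=(0,0), heading=0, pen down
LT 180: heading 0 -> 180
FD 10.4: (0,0) -> (-10.4,0) [heading=180, draw]
FD 2.7: (-10.4,0) -> (-13.1,0) [heading=180, draw]
BK 12.3: (-13.1,0) -> (-0.8,0) [heading=180, draw]
FD 5.8: (-0.8,0) -> (-6.6,0) [heading=180, draw]
RT 66: heading 180 -> 114
FD 1.9: (-6.6,0) -> (-7.373,1.736) [heading=114, draw]
FD 3: (-7.373,1.736) -> (-8.593,4.476) [heading=114, draw]
FD 10.8: (-8.593,4.476) -> (-12.986,14.343) [heading=114, draw]
FD 12.1: (-12.986,14.343) -> (-17.907,25.397) [heading=114, draw]
PU: pen up
LT 120: heading 114 -> 234
LT 20: heading 234 -> 254
FD 3.8: (-17.907,25.397) -> (-18.955,21.744) [heading=254, move]
Final: pos=(-18.955,21.744), heading=254, 8 segment(s) drawn

Answer: -18.955 21.744 254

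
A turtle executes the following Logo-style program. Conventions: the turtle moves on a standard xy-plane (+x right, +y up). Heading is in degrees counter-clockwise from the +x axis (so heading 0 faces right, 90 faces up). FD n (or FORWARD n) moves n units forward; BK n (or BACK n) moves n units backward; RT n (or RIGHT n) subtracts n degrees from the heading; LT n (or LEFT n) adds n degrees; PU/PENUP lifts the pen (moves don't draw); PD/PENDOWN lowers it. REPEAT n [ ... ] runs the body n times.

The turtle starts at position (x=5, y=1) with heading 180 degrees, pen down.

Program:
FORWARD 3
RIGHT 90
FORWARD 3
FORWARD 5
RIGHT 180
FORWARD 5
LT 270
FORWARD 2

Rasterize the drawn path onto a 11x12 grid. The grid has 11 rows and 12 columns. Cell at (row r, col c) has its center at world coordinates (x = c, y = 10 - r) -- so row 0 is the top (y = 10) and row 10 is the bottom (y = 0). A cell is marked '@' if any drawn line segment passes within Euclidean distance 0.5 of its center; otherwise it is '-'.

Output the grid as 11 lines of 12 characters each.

Answer: ------------
--@---------
--@---------
--@---------
--@---------
--@---------
@@@---------
--@---------
--@---------
--@@@@------
------------

Derivation:
Segment 0: (5,1) -> (2,1)
Segment 1: (2,1) -> (2,4)
Segment 2: (2,4) -> (2,9)
Segment 3: (2,9) -> (2,4)
Segment 4: (2,4) -> (0,4)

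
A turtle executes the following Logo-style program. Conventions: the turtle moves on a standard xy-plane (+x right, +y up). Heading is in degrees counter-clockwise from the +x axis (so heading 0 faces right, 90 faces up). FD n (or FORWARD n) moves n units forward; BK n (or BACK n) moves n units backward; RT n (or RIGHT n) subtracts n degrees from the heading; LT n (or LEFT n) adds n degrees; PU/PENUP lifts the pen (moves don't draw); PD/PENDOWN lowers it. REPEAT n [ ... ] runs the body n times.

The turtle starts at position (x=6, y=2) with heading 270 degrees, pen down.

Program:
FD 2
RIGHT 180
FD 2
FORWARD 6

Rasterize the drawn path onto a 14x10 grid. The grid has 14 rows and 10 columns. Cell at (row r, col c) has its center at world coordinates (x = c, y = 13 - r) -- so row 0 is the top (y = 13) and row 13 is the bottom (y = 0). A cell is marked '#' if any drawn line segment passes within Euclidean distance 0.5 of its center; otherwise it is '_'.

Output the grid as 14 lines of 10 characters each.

Segment 0: (6,2) -> (6,0)
Segment 1: (6,0) -> (6,2)
Segment 2: (6,2) -> (6,8)

Answer: __________
__________
__________
__________
__________
______#___
______#___
______#___
______#___
______#___
______#___
______#___
______#___
______#___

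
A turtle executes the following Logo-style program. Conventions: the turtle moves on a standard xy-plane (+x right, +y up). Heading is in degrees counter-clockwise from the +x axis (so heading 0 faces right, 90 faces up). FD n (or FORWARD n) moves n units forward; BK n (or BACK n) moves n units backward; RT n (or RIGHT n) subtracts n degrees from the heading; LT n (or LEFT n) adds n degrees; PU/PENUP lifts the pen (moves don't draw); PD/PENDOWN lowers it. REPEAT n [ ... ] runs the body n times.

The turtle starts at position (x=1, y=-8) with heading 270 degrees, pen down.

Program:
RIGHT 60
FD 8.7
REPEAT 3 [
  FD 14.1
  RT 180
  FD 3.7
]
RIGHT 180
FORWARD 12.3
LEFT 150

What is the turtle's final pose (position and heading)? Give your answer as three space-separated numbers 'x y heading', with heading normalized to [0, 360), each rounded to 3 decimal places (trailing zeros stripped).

Answer: -26.193 -23.7 0

Derivation:
Executing turtle program step by step:
Start: pos=(1,-8), heading=270, pen down
RT 60: heading 270 -> 210
FD 8.7: (1,-8) -> (-6.534,-12.35) [heading=210, draw]
REPEAT 3 [
  -- iteration 1/3 --
  FD 14.1: (-6.534,-12.35) -> (-18.745,-19.4) [heading=210, draw]
  RT 180: heading 210 -> 30
  FD 3.7: (-18.745,-19.4) -> (-15.541,-17.55) [heading=30, draw]
  -- iteration 2/3 --
  FD 14.1: (-15.541,-17.55) -> (-3.33,-10.5) [heading=30, draw]
  RT 180: heading 30 -> 210
  FD 3.7: (-3.33,-10.5) -> (-6.534,-12.35) [heading=210, draw]
  -- iteration 3/3 --
  FD 14.1: (-6.534,-12.35) -> (-18.745,-19.4) [heading=210, draw]
  RT 180: heading 210 -> 30
  FD 3.7: (-18.745,-19.4) -> (-15.541,-17.55) [heading=30, draw]
]
RT 180: heading 30 -> 210
FD 12.3: (-15.541,-17.55) -> (-26.193,-23.7) [heading=210, draw]
LT 150: heading 210 -> 0
Final: pos=(-26.193,-23.7), heading=0, 8 segment(s) drawn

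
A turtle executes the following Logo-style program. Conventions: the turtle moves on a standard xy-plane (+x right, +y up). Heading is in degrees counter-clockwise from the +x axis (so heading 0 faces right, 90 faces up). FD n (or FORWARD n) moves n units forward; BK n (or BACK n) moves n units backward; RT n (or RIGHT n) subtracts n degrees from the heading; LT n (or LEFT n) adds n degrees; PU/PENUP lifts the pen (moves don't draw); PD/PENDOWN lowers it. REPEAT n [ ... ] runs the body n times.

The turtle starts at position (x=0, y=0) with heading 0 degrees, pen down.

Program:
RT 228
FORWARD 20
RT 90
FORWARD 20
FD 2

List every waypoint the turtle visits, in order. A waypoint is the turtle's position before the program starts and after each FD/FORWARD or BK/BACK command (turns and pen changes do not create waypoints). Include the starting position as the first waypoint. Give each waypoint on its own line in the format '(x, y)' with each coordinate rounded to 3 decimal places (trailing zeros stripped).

Answer: (0, 0)
(-13.383, 14.863)
(1.48, 28.246)
(2.967, 29.584)

Derivation:
Executing turtle program step by step:
Start: pos=(0,0), heading=0, pen down
RT 228: heading 0 -> 132
FD 20: (0,0) -> (-13.383,14.863) [heading=132, draw]
RT 90: heading 132 -> 42
FD 20: (-13.383,14.863) -> (1.48,28.246) [heading=42, draw]
FD 2: (1.48,28.246) -> (2.967,29.584) [heading=42, draw]
Final: pos=(2.967,29.584), heading=42, 3 segment(s) drawn
Waypoints (4 total):
(0, 0)
(-13.383, 14.863)
(1.48, 28.246)
(2.967, 29.584)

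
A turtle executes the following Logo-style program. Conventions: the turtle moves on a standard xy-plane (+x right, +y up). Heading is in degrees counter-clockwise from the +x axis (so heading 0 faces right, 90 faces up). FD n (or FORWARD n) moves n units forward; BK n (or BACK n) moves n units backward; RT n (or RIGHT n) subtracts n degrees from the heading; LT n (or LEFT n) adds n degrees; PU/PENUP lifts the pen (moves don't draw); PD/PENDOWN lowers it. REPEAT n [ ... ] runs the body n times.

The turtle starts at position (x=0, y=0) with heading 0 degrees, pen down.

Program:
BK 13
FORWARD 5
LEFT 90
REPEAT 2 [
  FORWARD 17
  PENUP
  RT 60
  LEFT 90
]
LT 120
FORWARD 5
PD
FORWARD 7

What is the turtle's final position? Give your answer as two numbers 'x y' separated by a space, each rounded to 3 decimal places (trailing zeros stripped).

Executing turtle program step by step:
Start: pos=(0,0), heading=0, pen down
BK 13: (0,0) -> (-13,0) [heading=0, draw]
FD 5: (-13,0) -> (-8,0) [heading=0, draw]
LT 90: heading 0 -> 90
REPEAT 2 [
  -- iteration 1/2 --
  FD 17: (-8,0) -> (-8,17) [heading=90, draw]
  PU: pen up
  RT 60: heading 90 -> 30
  LT 90: heading 30 -> 120
  -- iteration 2/2 --
  FD 17: (-8,17) -> (-16.5,31.722) [heading=120, move]
  PU: pen up
  RT 60: heading 120 -> 60
  LT 90: heading 60 -> 150
]
LT 120: heading 150 -> 270
FD 5: (-16.5,31.722) -> (-16.5,26.722) [heading=270, move]
PD: pen down
FD 7: (-16.5,26.722) -> (-16.5,19.722) [heading=270, draw]
Final: pos=(-16.5,19.722), heading=270, 4 segment(s) drawn

Answer: -16.5 19.722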